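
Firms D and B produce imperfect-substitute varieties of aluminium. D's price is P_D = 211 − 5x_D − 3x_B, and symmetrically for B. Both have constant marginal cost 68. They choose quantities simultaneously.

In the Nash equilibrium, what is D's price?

123

Firm D's profit: π = x_D(211 − 5x_D − 3x_B) − 68x_D.
∂π/∂x_D = 143 − 10x_D − 3x_B = 0 ⇒ x_D = 14.3 − 0.3x_B.
Setting x_D = x_B in the reaction function: x_D = 14.3 − 0.3x_D, so x_D = 14.3 / 1.3 = 11.
P_D = 211 − 5·11 − 3·11 = 123.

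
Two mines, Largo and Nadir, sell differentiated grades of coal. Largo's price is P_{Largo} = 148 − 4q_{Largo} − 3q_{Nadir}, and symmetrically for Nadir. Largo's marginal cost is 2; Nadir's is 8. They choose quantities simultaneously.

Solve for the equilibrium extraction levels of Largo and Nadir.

Mine Largo's profit: π = q_{Largo}(148 − 4q_{Largo} − 3q_{Nadir}) − 2q_{Largo}.
∂π/∂q_{Largo} = 146 − 8q_{Largo} − 3q_{Nadir} = 0 ⇒ q_{Largo} = 18.25 − 0.375q_{Nadir}.
Similarly q_{Nadir} = 17.5 − 0.375q_{Largo}.
Solving the two reaction functions simultaneously: (1 − (−0.375)(−0.375))q_{Largo} = 18.25 − 0.375·17.5, so (55/64)q_{Largo} = 11.6875 and q_{Largo} = 13.6.
Then q_{Nadir} = 17.5 − 0.375·13.6 = 12.4.

13.6, 12.4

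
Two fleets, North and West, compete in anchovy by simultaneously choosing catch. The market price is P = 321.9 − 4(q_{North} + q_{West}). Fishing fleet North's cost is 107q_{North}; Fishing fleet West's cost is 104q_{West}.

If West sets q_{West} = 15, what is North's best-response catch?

Fishing fleet North's profit: π = q_{North}(321.9 − 4(q_{North} + q_{West})) − 107q_{North}.
∂π/∂q_{North} = 214.9 − 8q_{North} − 4q_{West} = 0, so q_{North} = 26.8625 − 0.5q_{West}.
At q_{West} = 15: q_{North} = 26.8625 − 0.5·15 = 19.3625.

19.3625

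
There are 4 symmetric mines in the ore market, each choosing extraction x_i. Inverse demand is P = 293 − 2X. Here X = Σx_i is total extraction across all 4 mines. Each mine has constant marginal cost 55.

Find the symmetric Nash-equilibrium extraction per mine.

A representative mine's profit is π_i = x_i(293 − 2X) − 55x_i, with X = x_i + Σ_{j≠i} x_j.
First-order condition: 238 − 4x_i − 2Σ_{j≠i} x_j = 0.
With identical mines, set every x_j = x: then 238 − 4x − 6x = 0, i.e. x = 238/10 = 23.8.

23.8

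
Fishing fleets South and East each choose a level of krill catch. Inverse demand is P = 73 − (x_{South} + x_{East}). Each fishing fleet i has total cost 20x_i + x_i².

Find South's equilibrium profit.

Fishing fleet South's profit: π = x_{South}(73 − (x_{South} + x_{East})) − 20x_{South} − x_{South}².
∂π/∂x_{South} = 53 − 4x_{South} − x_{East} = 0, so x_{South} = 13.25 − 0.25x_{East}.
By symmetry x_{East} = x_{South}; substituting into the reaction function, 1.25x_{South} = 13.25 and x_{South} = 10.6.
Price P = 73 − 21.2 = 51.8.
South's profit: (51.8 − 20)·10.6 − (10.6)² = 224.72.

224.72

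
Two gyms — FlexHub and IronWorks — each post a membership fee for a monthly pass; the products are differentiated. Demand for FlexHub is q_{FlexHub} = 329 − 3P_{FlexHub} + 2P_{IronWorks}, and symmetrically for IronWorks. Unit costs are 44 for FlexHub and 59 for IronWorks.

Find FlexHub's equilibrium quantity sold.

FlexHub's profit: π = (P_{FlexHub} − 44)(329 − 3P_{FlexHub} + 2P_{IronWorks}).
∂π/∂P_{FlexHub} = 461 − 6P_{FlexHub} + 2P_{IronWorks} = 0 ⇒ P_{FlexHub} = 461/6 + (1/3)P_{IronWorks}.
Similarly P_{IronWorks} = 253/3 + (1/3)P_{FlexHub}.
Plugging P_{IronWorks} into FlexHub's best response: P_{FlexHub} = 461/6 + (1/3)(253/3 + (1/3)P_{FlexHub}) ⇒ (8/9)P_{FlexHub} = 1889/18, so P_{FlexHub} = 118.0625.
Then P_{IronWorks} = 253/3 + (1/3)·118.0625 = 123.6875.
q_{FlexHub} = 329 − 3·118.0625 + 2·123.6875 = 222.1875.

222.1875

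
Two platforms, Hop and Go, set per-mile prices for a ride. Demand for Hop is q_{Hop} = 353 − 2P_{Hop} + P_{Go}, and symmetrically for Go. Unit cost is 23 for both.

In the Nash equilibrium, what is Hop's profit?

Hop's profit: π = (P_{Hop} − 23)(353 − 2P_{Hop} + P_{Go}).
∂π/∂P_{Hop} = 399 − 4P_{Hop} + P_{Go} = 0 ⇒ P_{Hop} = 99.75 + 0.25P_{Go}.
By symmetry P_{Go} = P_{Hop}; substituting into the reaction function, 0.75P_{Hop} = 99.75 and P_{Hop} = 133.
q_{Hop} = 353 − 2·133 + 133 = 220.
Profit = (133 − 23)·220 = 24200.

24200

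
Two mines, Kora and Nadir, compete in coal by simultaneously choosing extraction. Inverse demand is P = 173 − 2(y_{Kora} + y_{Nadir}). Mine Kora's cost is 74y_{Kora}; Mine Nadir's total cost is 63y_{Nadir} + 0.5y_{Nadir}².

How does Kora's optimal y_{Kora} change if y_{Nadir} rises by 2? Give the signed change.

-1

Mine Kora's profit: π = y_{Kora}(173 − 2(y_{Kora} + y_{Nadir})) − 74y_{Kora}.
∂π/∂y_{Kora} = 99 − 4y_{Kora} − 2y_{Nadir} = 0, so y_{Kora} = 24.75 − 0.5y_{Nadir}.
The reaction-function slope is −0.5, so a 2-unit rise in y_{Nadir} moves y_{Kora} by −0.5 × 2 = −1. Kora's best response falls — the actions are strategic substitutes.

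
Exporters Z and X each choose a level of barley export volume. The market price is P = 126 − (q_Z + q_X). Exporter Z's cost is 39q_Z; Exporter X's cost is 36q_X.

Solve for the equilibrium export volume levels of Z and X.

Exporter Z's profit: π = q_Z(126 − (q_Z + q_X)) − 39q_Z.
∂π/∂q_Z = 87 − 2q_Z − q_X = 0, so q_Z = 43.5 − 0.5q_X.
By the same steps for X: q_X = 45 − 0.5q_Z.
Solving the two reaction functions simultaneously: (1 − (−0.5)(−0.5))q_Z = 43.5 − 0.5·45, so 0.75q_Z = 21 and q_Z = 28.
Then q_X = 45 − 0.5·28 = 31.

28, 31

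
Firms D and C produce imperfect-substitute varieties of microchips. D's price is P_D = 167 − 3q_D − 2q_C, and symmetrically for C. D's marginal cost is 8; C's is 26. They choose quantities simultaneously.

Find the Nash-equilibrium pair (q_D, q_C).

21, 16.5

Firm D's profit: π = q_D(167 − 3q_D − 2q_C) − 8q_D.
∂π/∂q_D = 159 − 6q_D − 2q_C = 0 ⇒ q_D = 26.5 − (1/3)q_C.
Similarly q_C = 23.5 − (1/3)q_D.
Solving the two reaction functions simultaneously: (1 − (−1/3)(−1/3))q_D = 26.5 − (1/3)·23.5, so (8/9)q_D = 56/3 and q_D = 21.
Then q_C = 23.5 − (1/3)·21 = 16.5.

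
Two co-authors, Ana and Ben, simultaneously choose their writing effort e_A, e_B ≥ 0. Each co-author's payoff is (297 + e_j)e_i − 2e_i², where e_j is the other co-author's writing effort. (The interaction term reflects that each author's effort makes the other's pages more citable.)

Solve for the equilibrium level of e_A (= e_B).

Ana's payoff is (297 + e_B)e_A − 2e_A².
∂π/∂e_A = 297 + e_B − 4e_A = 0, so e_A = 74.25 + 0.25e_B.
By symmetry e_B = e_A; substituting into the reaction function, 0.75e_A = 74.25 and e_A = 99.

99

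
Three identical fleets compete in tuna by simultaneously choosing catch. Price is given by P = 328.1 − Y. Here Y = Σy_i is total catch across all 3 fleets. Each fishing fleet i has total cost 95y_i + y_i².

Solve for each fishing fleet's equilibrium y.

38.85

A representative fishing fleet's profit is π_i = y_i(328.1 − Y) − 95y_i − y_i², with Y = y_i + Σ_{j≠i} y_j.
First-order condition: 233.1 − 4y_i − Σ_{j≠i} y_j = 0.
With identical fishing fleets, set every y_j = y: then 233.1 − 4y − 2y = 0, i.e. y = 233.1/6 = 38.85.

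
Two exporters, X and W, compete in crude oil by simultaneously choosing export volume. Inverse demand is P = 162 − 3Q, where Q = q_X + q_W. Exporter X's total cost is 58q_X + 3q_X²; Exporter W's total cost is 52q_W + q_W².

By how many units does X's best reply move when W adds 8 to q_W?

Exporter X's profit: π = q_X(162 − 3(q_X + q_W)) − 58q_X − 3q_X².
∂π/∂q_X = 104 − 12q_X − 3q_W = 0, so q_X = 26/3 − 0.25q_W.
The reaction-function slope is −0.25, so an 8-unit rise in q_W moves q_X by −0.25 × 8 = −2. X's best response falls — the actions are strategic substitutes.

-2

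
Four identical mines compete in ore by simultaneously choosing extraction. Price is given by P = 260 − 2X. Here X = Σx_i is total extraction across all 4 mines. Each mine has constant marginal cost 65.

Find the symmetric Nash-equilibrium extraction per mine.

19.5

A representative mine's profit is π_i = x_i(260 − 2X) − 65x_i, with X = x_i + Σ_{j≠i} x_j.
First-order condition: 195 − 4x_i − 2Σ_{j≠i} x_j = 0.
Imposing symmetry (x_j = x for all j) turns Σ_{j≠i} x_j into 3x, so 195 = 10x and x = 19.5.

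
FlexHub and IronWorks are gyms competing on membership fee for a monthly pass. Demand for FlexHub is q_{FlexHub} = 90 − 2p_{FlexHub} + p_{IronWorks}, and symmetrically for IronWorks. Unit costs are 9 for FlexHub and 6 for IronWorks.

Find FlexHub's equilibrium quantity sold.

FlexHub's profit: π = (p_{FlexHub} − 9)(90 − 2p_{FlexHub} + p_{IronWorks}).
∂π/∂p_{FlexHub} = 108 − 4p_{FlexHub} + p_{IronWorks} = 0 ⇒ p_{FlexHub} = 27 + 0.25p_{IronWorks}.
Similarly p_{IronWorks} = 25.5 + 0.25p_{FlexHub}.
Substituting the second reaction function into the first: p_{FlexHub} = 27 + 0.25(25.5 + 0.25p_{FlexHub}), which gives 0.9375p_{FlexHub} = 33.375 ⇒ p_{FlexHub} = 35.6.
Then p_{IronWorks} = 25.5 + 0.25·35.6 = 34.4.
q_{FlexHub} = 90 − 2·35.6 + 34.4 = 53.2.

53.2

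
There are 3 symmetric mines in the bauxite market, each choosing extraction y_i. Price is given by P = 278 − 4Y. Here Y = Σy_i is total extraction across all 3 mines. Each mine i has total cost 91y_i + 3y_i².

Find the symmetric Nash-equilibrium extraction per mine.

A representative mine's profit is π_i = y_i(278 − 4Y) − 91y_i − 3y_i², with Y = y_i + Σ_{j≠i} y_j.
First-order condition: 187 − 14y_i − 4Σ_{j≠i} y_j = 0.
In a symmetric equilibrium every mine chooses the same y, so Σ_{j≠i} y_j = 2y. The condition becomes 187 − 22y = 0, giving y = 187/22 = 8.5.

8.5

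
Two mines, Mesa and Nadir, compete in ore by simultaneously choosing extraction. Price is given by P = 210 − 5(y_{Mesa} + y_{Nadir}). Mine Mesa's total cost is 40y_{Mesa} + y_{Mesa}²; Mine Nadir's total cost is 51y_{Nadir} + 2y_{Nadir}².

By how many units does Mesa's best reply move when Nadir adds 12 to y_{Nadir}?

-5

Mine Mesa's profit: π = y_{Mesa}(210 − 5(y_{Mesa} + y_{Nadir})) − 40y_{Mesa} − y_{Mesa}².
∂π/∂y_{Mesa} = 170 − 12y_{Mesa} − 5y_{Nadir} = 0, so y_{Mesa} = 85/6 − (5/12)y_{Nadir}.
The reaction-function slope is −5/12, so a 12-unit rise in y_{Nadir} moves y_{Mesa} by −5/12 × 12 = −5. Mesa's best response falls — the actions are strategic substitutes.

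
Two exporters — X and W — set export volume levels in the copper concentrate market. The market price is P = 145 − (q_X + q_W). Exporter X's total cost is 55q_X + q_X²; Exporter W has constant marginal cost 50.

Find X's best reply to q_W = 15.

18.75

Exporter X's profit: π = q_X(145 − (q_X + q_W)) − 55q_X − q_X².
∂π/∂q_X = 90 − 4q_X − q_W = 0, so q_X = 22.5 − 0.25q_W.
At q_W = 15: q_X = 22.5 − 0.25·15 = 18.75.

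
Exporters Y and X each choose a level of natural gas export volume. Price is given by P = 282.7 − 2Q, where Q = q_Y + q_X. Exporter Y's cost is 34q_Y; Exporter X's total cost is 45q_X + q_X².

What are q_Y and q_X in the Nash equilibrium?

50.84, 22.67

Exporter Y's profit: π = q_Y(282.7 − 2(q_Y + q_X)) − 34q_Y.
∂π/∂q_Y = 248.7 − 4q_Y − 2q_X = 0, so q_Y = 62.175 − 0.5q_X.
For X: ∂π/∂q_X = 237.7 − 6q_X − 2q_Y = 0 ⇒ q_X = 2377/60 − (1/3)q_Y.
Substituting the second reaction function into the first: q_Y = 62.175 − 0.5(2377/60 − (1/3)q_Y), which gives (5/6)q_Y = 1271/30 ⇒ q_Y = 50.84.
Then q_X = 2377/60 − (1/3)·50.84 = 22.67.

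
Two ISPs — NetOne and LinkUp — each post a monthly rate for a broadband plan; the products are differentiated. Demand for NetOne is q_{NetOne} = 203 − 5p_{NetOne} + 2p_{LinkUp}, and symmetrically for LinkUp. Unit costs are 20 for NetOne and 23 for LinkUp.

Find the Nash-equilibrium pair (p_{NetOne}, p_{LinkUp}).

NetOne's profit: π = (p_{NetOne} − 20)(203 − 5p_{NetOne} + 2p_{LinkUp}).
∂π/∂p_{NetOne} = 303 − 10p_{NetOne} + 2p_{LinkUp} = 0 ⇒ p_{NetOne} = 30.3 + 0.2p_{LinkUp}.
Similarly p_{LinkUp} = 31.8 + 0.2p_{NetOne}.
Substituting the second reaction function into the first: p_{NetOne} = 30.3 + 0.2(31.8 + 0.2p_{NetOne}), which gives 0.96p_{NetOne} = 36.66 ⇒ p_{NetOne} = 38.1875.
Then p_{LinkUp} = 31.8 + 0.2·38.1875 = 39.4375.

38.1875, 39.4375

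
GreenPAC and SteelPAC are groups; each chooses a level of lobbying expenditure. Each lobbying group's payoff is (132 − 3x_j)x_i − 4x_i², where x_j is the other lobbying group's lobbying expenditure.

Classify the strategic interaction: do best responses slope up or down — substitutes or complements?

GreenPAC's payoff is (132 − 3x_S)x_G − 4x_G².
∂π/∂x_G = 132 − 3x_S − 8x_G = 0, so x_G = 16.5 − 0.375x_S.
The best-response slope dx_G/dx_S = −0.375 < 0: the reaction function is downward-sloping, so the choices are strategic substitutes.

strategic substitutes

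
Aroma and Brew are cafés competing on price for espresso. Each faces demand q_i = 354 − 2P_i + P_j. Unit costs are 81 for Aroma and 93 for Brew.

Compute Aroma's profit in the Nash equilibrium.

Aroma's profit: π = (P_{Aroma} − 81)(354 − 2P_{Aroma} + P_{Brew}).
∂π/∂P_{Aroma} = 516 − 4P_{Aroma} + P_{Brew} = 0 ⇒ P_{Aroma} = 129 + 0.25P_{Brew}.
Similarly P_{Brew} = 135 + 0.25P_{Aroma}.
Substituting the second reaction function into the first: P_{Aroma} = 129 + 0.25(135 + 0.25P_{Aroma}), which gives 0.9375P_{Aroma} = 162.75 ⇒ P_{Aroma} = 173.6.
Then P_{Brew} = 135 + 0.25·173.6 = 178.4.
q_{Aroma} = 354 − 2·173.6 + 178.4 = 185.2.
Profit = (173.6 − 81)·185.2 = 17149.52.

17149.52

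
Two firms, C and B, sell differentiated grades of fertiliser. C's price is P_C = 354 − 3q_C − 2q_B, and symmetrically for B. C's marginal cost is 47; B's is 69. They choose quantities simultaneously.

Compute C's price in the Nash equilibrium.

166.25

Firm C's profit: π = q_C(354 − 3q_C − 2q_B) − 47q_C.
∂π/∂q_C = 307 − 6q_C − 2q_B = 0 ⇒ q_C = 307/6 − (1/3)q_B.
Similarly q_B = 47.5 − (1/3)q_C.
Plugging q_B into C's best response: q_C = 307/6 − (1/3)(47.5 − (1/3)q_C) ⇒ (8/9)q_C = 106/3, so q_C = 39.75.
Then q_B = 47.5 − (1/3)·39.75 = 34.25.
P_C = 354 − 3·39.75 − 2·34.25 = 166.25.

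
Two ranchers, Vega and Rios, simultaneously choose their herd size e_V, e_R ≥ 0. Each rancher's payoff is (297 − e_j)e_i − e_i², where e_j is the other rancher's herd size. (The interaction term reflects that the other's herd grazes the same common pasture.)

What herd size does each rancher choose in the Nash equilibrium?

99

Vega's payoff is (297 − e_R)e_V − e_V².
∂π/∂e_V = 297 − e_R − 2e_V = 0, so e_V = 148.5 − 0.5e_R.
Setting e_V = e_R in the reaction function: e_V = 148.5 − 0.5e_V, so e_V = 148.5 / 1.5 = 99.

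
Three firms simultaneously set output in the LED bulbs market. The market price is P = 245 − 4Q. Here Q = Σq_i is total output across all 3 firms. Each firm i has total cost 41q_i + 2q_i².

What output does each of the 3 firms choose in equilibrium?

A representative firm's profit is π_i = q_i(245 − 4Q) − 41q_i − 2q_i², with Q = q_i + Σ_{j≠i} q_j.
First-order condition: 204 − 12q_i − 4Σ_{j≠i} q_j = 0.
Imposing symmetry (q_j = q for all j) turns Σ_{j≠i} q_j into 2q, so 204 = 20q and q = 10.2.

10.2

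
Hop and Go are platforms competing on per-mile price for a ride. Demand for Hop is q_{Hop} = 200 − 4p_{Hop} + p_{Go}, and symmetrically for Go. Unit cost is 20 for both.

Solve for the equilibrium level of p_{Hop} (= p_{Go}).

Hop's profit: π = (p_{Hop} − 20)(200 − 4p_{Hop} + p_{Go}).
∂π/∂p_{Hop} = 280 − 8p_{Hop} + p_{Go} = 0 ⇒ p_{Hop} = 35 + 0.125p_{Go}.
Setting p_{Hop} = p_{Go} in the reaction function: p_{Hop} = 35 + 0.125p_{Hop}, so p_{Hop} = 35 / 0.875 = 40.

40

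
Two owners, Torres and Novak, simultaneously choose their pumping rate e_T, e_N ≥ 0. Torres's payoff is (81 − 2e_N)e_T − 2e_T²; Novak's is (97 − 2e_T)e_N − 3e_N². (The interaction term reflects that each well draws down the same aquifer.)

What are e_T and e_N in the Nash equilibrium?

14.6, 11.3

Expanding Torres's payoff: 81e_T − 2e_Ne_T − 2e_T².
∂π/∂e_T = 81 − 2e_N − 4e_T = 0, so e_T = 20.25 − 0.5e_N.
Likewise for Novak: e_N = 97/6 − (1/3)e_T.
Substituting the second reaction function into the first: e_T = 20.25 − 0.5(97/6 − (1/3)e_T), which gives (5/6)e_T = 73/6 ⇒ e_T = 14.6.
Then e_N = 97/6 − (1/3)·14.6 = 11.3.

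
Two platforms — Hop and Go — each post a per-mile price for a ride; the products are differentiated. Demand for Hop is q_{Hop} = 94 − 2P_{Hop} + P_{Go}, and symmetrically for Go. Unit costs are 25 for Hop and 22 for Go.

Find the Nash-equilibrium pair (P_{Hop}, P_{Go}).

47.6, 46.4

Hop's profit: π = (P_{Hop} − 25)(94 − 2P_{Hop} + P_{Go}).
∂π/∂P_{Hop} = 144 − 4P_{Hop} + P_{Go} = 0 ⇒ P_{Hop} = 36 + 0.25P_{Go}.
Similarly P_{Go} = 34.5 + 0.25P_{Hop}.
Substituting the second reaction function into the first: P_{Hop} = 36 + 0.25(34.5 + 0.25P_{Hop}), which gives 0.9375P_{Hop} = 44.625 ⇒ P_{Hop} = 47.6.
Then P_{Go} = 34.5 + 0.25·47.6 = 46.4.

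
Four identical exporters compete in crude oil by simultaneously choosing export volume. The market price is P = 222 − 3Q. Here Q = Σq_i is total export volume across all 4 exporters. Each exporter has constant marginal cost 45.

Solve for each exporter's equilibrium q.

A representative exporter's profit is π_i = q_i(222 − 3Q) − 45q_i, with Q = q_i + Σ_{j≠i} q_j.
First-order condition: 177 − 6q_i − 3Σ_{j≠i} q_j = 0.
With identical exporters, set every q_j = q: then 177 − 6q − 9q = 0, i.e. q = 177/15 = 11.8.

11.8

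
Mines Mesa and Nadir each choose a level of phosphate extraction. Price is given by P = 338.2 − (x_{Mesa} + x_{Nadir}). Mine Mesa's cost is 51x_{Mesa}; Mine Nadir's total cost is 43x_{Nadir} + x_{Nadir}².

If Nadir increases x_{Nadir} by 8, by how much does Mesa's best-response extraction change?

Mine Mesa's profit: π = x_{Mesa}(338.2 − (x_{Mesa} + x_{Nadir})) − 51x_{Mesa}.
∂π/∂x_{Mesa} = 287.2 − 2x_{Mesa} − x_{Nadir} = 0, so x_{Mesa} = 143.6 − 0.5x_{Nadir}.
The reaction-function slope is −0.5, so an 8-unit rise in x_{Nadir} moves x_{Mesa} by −0.5 × 8 = −4. Mesa's best response falls — the actions are strategic substitutes.

-4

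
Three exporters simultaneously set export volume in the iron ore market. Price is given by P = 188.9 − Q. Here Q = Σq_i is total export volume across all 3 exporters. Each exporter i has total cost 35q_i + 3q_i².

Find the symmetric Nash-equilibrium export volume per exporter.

A representative exporter's profit is π_i = q_i(188.9 − Q) − 35q_i − 3q_i², with Q = q_i + Σ_{j≠i} q_j.
First-order condition: 153.9 − 8q_i − Σ_{j≠i} q_j = 0.
In a symmetric equilibrium every exporter chooses the same q, so Σ_{j≠i} q_j = 2q. The condition becomes 153.9 − 10q = 0, giving q = 153.9/10 = 15.39.

15.39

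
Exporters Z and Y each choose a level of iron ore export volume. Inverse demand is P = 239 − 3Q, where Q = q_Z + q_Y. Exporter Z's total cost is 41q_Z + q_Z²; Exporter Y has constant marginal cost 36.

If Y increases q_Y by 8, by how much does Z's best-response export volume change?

-3

Exporter Z's profit: π = q_Z(239 − 3(q_Z + q_Y)) − 41q_Z − q_Z².
∂π/∂q_Z = 198 − 8q_Z − 3q_Y = 0, so q_Z = 24.75 − 0.375q_Y.
The reaction-function slope is −0.375, so an 8-unit rise in q_Y moves q_Z by −0.375 × 8 = −3. Z's best response falls — the actions are strategic substitutes.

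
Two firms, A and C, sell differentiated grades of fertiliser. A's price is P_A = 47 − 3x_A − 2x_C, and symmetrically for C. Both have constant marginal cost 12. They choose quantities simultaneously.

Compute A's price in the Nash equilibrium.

25.125

Firm A's profit: π = x_A(47 − 3x_A − 2x_C) − 12x_A.
∂π/∂x_A = 35 − 6x_A − 2x_C = 0 ⇒ x_A = 35/6 − (1/3)x_C.
By symmetry x_C = x_A; substituting into the reaction function, (4/3)x_A = 35/6 and x_A = 4.375.
P_A = 47 − 3·4.375 − 2·4.375 = 25.125.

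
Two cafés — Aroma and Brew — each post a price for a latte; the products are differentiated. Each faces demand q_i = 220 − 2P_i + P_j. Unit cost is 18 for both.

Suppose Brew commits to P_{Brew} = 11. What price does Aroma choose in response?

66.75

Aroma's profit: π = (P_{Aroma} − 18)(220 − 2P_{Aroma} + P_{Brew}).
∂π/∂P_{Aroma} = 256 − 4P_{Aroma} + P_{Brew} = 0 ⇒ P_{Aroma} = 64 + 0.25P_{Brew}.
At P_{Brew} = 11: P_{Aroma} = 64 + 0.25·11 = 66.75.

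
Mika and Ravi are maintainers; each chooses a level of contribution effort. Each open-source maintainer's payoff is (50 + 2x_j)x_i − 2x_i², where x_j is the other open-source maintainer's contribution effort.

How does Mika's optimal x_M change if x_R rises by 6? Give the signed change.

3

Mika's payoff is (50 + 2x_R)x_M − 2x_M².
∂π/∂x_M = 50 + 2x_R − 4x_M = 0, so x_M = 12.5 + 0.5x_R.
The reaction-function slope is 0.5, so a 6-unit rise in x_R moves x_M by 0.5 × 6 = 3. Mika's best response rises — the actions are strategic complements.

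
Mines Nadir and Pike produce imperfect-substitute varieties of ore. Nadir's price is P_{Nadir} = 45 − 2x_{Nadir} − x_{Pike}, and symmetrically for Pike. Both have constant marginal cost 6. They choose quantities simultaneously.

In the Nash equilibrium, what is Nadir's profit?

Mine Nadir's profit: π = x_{Nadir}(45 − 2x_{Nadir} − x_{Pike}) − 6x_{Nadir}.
∂π/∂x_{Nadir} = 39 − 4x_{Nadir} − x_{Pike} = 0 ⇒ x_{Nadir} = 9.75 − 0.25x_{Pike}.
The game is symmetric, so in equilibrium x_{Pike} = x_{Nadir}: the reaction function gives 1.25x_{Nadir} = 9.75, hence x_{Nadir} = 7.8.
P_{Nadir} = 45 − 2·7.8 − 7.8 = 21.6.
Profit = (21.6 − 6)·7.8 = 121.68.

121.68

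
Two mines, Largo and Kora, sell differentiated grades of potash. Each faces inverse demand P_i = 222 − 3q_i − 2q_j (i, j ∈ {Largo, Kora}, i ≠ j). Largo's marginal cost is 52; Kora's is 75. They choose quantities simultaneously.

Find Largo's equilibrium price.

120.0625

Mine Largo's profit: π = q_{Largo}(222 − 3q_{Largo} − 2q_{Kora}) − 52q_{Largo}.
∂π/∂q_{Largo} = 170 − 6q_{Largo} − 2q_{Kora} = 0 ⇒ q_{Largo} = 85/3 − (1/3)q_{Kora}.
Similarly q_{Kora} = 24.5 − (1/3)q_{Largo}.
Substituting the second reaction function into the first: q_{Largo} = 85/3 − (1/3)(24.5 − (1/3)q_{Largo}), which gives (8/9)q_{Largo} = 121/6 ⇒ q_{Largo} = 22.6875.
Then q_{Kora} = 24.5 − (1/3)·22.6875 = 16.9375.
P_{Largo} = 222 − 3·22.6875 − 2·16.9375 = 120.0625.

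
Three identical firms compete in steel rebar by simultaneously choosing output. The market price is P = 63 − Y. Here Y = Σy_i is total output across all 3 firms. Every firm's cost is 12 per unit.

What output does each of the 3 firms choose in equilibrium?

A representative firm's profit is π_i = y_i(63 − Y) − 12y_i, with Y = y_i + Σ_{j≠i} y_j.
First-order condition: 51 − 2y_i − Σ_{j≠i} y_j = 0.
In a symmetric equilibrium every firm chooses the same y, so Σ_{j≠i} y_j = 2y. The condition becomes 51 − 4y = 0, giving y = 51/4 = 12.75.

12.75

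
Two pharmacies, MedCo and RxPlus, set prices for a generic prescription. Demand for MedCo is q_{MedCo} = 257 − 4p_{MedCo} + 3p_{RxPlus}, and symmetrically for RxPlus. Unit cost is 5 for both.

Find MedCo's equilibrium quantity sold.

201.6

MedCo's profit: π = (p_{MedCo} − 5)(257 − 4p_{MedCo} + 3p_{RxPlus}).
∂π/∂p_{MedCo} = 277 − 8p_{MedCo} + 3p_{RxPlus} = 0 ⇒ p_{MedCo} = 34.625 + 0.375p_{RxPlus}.
The game is symmetric, so in equilibrium p_{RxPlus} = p_{MedCo}: the reaction function gives 0.625p_{MedCo} = 34.625, hence p_{MedCo} = 55.4.
q_{MedCo} = 257 − 4·55.4 + 3·55.4 = 201.6.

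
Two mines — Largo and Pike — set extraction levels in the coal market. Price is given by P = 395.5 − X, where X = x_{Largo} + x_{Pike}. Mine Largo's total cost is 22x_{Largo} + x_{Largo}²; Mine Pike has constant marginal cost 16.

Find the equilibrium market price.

Mine Largo's profit: π = x_{Largo}(395.5 − (x_{Largo} + x_{Pike})) − 22x_{Largo} − x_{Largo}².
∂π/∂x_{Largo} = 373.5 − 4x_{Largo} − x_{Pike} = 0, so x_{Largo} = 93.375 − 0.25x_{Pike}.
For Pike: ∂π/∂x_{Pike} = 379.5 − 2x_{Pike} − x_{Largo} = 0 ⇒ x_{Pike} = 189.75 − 0.5x_{Largo}.
Solving the two reaction functions simultaneously: (1 − (−0.25)(−0.5))x_{Largo} = 93.375 − 0.25·189.75, so 0.875x_{Largo} = 45.9375 and x_{Largo} = 52.5.
Then x_{Pike} = 189.75 − 0.5·52.5 = 163.5.
Equilibrium price: P = 395.5 − 216 = 179.5.

179.5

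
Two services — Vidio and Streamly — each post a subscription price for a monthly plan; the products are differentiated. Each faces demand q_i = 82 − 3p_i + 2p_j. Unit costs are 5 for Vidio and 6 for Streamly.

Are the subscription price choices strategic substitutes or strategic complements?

Vidio's profit: π = (p_{Vidio} − 5)(82 − 3p_{Vidio} + 2p_{Streamly}).
∂π/∂p_{Vidio} = 97 − 6p_{Vidio} + 2p_{Streamly} = 0 ⇒ p_{Vidio} = 97/6 + (1/3)p_{Streamly}.
The best-response slope dp_{Vidio}/dp_{Streamly} = 1/3 > 0: the reaction function is upward-sloping, so the choices are strategic complements.

strategic complements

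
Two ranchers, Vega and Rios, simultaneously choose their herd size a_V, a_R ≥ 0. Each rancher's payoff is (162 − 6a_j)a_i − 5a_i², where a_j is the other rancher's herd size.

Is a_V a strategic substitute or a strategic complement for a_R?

strategic substitutes

Vega's payoff is (162 − 6a_R)a_V − 5a_V².
∂π/∂a_V = 162 − 6a_R − 10a_V = 0, so a_V = 16.2 − 0.6a_R.
The best-response slope da_V/da_R = −0.6 < 0: the reaction function is downward-sloping, so the choices are strategic substitutes.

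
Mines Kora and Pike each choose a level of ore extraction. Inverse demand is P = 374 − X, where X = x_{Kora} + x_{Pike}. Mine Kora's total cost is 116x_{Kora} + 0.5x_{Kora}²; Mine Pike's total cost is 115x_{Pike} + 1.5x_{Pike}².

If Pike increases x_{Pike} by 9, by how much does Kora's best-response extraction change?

Mine Kora's profit: π = x_{Kora}(374 − (x_{Kora} + x_{Pike})) − 116x_{Kora} − 0.5x_{Kora}².
∂π/∂x_{Kora} = 258 − 3x_{Kora} − x_{Pike} = 0, so x_{Kora} = 86 − (1/3)x_{Pike}.
The reaction-function slope is −1/3, so a 9-unit rise in x_{Pike} moves x_{Kora} by −1/3 × 9 = −3. Kora's best response falls — the actions are strategic substitutes.

-3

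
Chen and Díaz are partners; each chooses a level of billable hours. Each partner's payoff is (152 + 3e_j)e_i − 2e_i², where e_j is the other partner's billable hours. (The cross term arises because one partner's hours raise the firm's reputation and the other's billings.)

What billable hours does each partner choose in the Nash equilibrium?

Chen's payoff is (152 + 3e_D)e_C − 2e_C².
∂π/∂e_C = 152 + 3e_D − 4e_C = 0, so e_C = 38 + 0.75e_D.
By symmetry e_D = e_C; substituting into the reaction function, 0.25e_C = 38 and e_C = 152.

152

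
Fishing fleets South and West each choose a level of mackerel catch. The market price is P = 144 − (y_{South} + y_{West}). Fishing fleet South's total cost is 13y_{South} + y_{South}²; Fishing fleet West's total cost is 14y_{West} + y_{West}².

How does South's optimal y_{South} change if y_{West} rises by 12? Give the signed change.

-3

Fishing fleet South's profit: π = y_{South}(144 − (y_{South} + y_{West})) − 13y_{South} − y_{South}².
∂π/∂y_{South} = 131 − 4y_{South} − y_{West} = 0, so y_{South} = 32.75 − 0.25y_{West}.
The reaction-function slope is −0.25, so a 12-unit rise in y_{West} moves y_{South} by −0.25 × 12 = −3. South's best response falls — the actions are strategic substitutes.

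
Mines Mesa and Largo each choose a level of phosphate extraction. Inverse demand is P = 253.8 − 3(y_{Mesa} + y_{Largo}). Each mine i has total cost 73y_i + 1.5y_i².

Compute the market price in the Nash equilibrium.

Mine Mesa's profit: π = y_{Mesa}(253.8 − 3(y_{Mesa} + y_{Largo})) − 73y_{Mesa} − 1.5y_{Mesa}².
∂π/∂y_{Mesa} = 180.8 − 9y_{Mesa} − 3y_{Largo} = 0, so y_{Mesa} = 904/45 − (1/3)y_{Largo}.
Setting y_{Mesa} = y_{Largo} in the reaction function: y_{Mesa} = 904/45 − (1/3)y_{Mesa}, so y_{Mesa} = (904/45) / (4/3) = 226/15.
Equilibrium price: P = 253.8 − 3·(452/15) = 163.4.

163.4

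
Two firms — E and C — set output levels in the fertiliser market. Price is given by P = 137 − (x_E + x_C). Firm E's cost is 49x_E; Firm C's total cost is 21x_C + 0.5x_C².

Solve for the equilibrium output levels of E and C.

29.6, 28.8

Firm E's profit: π = x_E(137 − (x_E + x_C)) − 49x_E.
∂π/∂x_E = 88 − 2x_E − x_C = 0, so x_E = 44 − 0.5x_C.
For C: ∂π/∂x_C = 116 − 3x_C − x_E = 0 ⇒ x_C = 116/3 − (1/3)x_E.
Solving the two reaction functions simultaneously: (1 − (−0.5)(−1/3))x_E = 44 − 0.5·(116/3), so (5/6)x_E = 74/3 and x_E = 29.6.
Then x_C = 116/3 − (1/3)·29.6 = 28.8.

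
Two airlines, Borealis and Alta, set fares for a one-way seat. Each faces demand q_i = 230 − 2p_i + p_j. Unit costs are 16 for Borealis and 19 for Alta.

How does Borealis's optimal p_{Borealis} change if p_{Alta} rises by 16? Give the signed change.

4

Borealis's profit: π = (p_{Borealis} − 16)(230 − 2p_{Borealis} + p_{Alta}).
∂π/∂p_{Borealis} = 262 − 4p_{Borealis} + p_{Alta} = 0 ⇒ p_{Borealis} = 65.5 + 0.25p_{Alta}.
The reaction-function slope is 0.25, so a 16-unit rise in p_{Alta} moves p_{Borealis} by 0.25 × 16 = 4. Borealis's best response rises — the actions are strategic complements.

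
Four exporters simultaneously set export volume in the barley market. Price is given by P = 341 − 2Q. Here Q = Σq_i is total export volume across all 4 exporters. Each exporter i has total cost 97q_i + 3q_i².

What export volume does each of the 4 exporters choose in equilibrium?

A representative exporter's profit is π_i = q_i(341 − 2Q) − 97q_i − 3q_i², with Q = q_i + Σ_{j≠i} q_j.
First-order condition: 244 − 10q_i − 2Σ_{j≠i} q_j = 0.
With identical exporters, set every q_j = q: then 244 − 10q − 6q = 0, i.e. q = 244/16 = 15.25.

15.25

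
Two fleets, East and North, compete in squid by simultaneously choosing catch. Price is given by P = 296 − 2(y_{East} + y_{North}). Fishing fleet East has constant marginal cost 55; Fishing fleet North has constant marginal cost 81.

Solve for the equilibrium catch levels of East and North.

44.5, 31.5

Fishing fleet East's profit: π = y_{East}(296 − 2(y_{East} + y_{North})) − 55y_{East}.
∂π/∂y_{East} = 241 − 4y_{East} − 2y_{North} = 0, so y_{East} = 60.25 − 0.5y_{North}.
By the same steps for North: y_{North} = 53.75 − 0.5y_{East}.
Substituting the second reaction function into the first: y_{East} = 60.25 − 0.5(53.75 − 0.5y_{East}), which gives 0.75y_{East} = 33.375 ⇒ y_{East} = 44.5.
Then y_{North} = 53.75 − 0.5·44.5 = 31.5.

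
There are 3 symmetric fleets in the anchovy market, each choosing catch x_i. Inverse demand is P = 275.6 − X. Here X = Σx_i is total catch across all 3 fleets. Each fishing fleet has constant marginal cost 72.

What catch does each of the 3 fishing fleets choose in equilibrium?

A representative fishing fleet's profit is π_i = x_i(275.6 − X) − 72x_i, with X = x_i + Σ_{j≠i} x_j.
First-order condition: 203.6 − 2x_i − Σ_{j≠i} x_j = 0.
In a symmetric equilibrium every fishing fleet chooses the same x, so Σ_{j≠i} x_j = 2x. The condition becomes 203.6 − 4x = 0, giving x = 203.6/4 = 50.9.

50.9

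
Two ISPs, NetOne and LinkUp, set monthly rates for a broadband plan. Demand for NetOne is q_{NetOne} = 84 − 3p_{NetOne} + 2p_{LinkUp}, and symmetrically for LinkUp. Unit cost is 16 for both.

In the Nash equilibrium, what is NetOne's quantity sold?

51

NetOne's profit: π = (p_{NetOne} − 16)(84 − 3p_{NetOne} + 2p_{LinkUp}).
∂π/∂p_{NetOne} = 132 − 6p_{NetOne} + 2p_{LinkUp} = 0 ⇒ p_{NetOne} = 22 + (1/3)p_{LinkUp}.
Setting p_{NetOne} = p_{LinkUp} in the reaction function: p_{NetOne} = 22 + (1/3)p_{NetOne}, so p_{NetOne} = 22 / (2/3) = 33.
q_{NetOne} = 84 − 3·33 + 2·33 = 51.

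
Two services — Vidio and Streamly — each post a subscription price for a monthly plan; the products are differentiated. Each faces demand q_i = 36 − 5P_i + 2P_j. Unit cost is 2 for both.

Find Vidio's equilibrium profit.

70.3125

Vidio's profit: π = (P_{Vidio} − 2)(36 − 5P_{Vidio} + 2P_{Streamly}).
∂π/∂P_{Vidio} = 46 − 10P_{Vidio} + 2P_{Streamly} = 0 ⇒ P_{Vidio} = 4.6 + 0.2P_{Streamly}.
The game is symmetric, so in equilibrium P_{Streamly} = P_{Vidio}: the reaction function gives 0.8P_{Vidio} = 4.6, hence P_{Vidio} = 5.75.
q_{Vidio} = 36 − 5·5.75 + 2·5.75 = 18.75.
Profit = (5.75 − 2)·18.75 = 70.3125.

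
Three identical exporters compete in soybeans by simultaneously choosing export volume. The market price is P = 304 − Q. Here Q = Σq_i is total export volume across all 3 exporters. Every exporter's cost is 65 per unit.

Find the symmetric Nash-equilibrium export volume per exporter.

A representative exporter's profit is π_i = q_i(304 − Q) − 65q_i, with Q = q_i + Σ_{j≠i} q_j.
First-order condition: 239 − 2q_i − Σ_{j≠i} q_j = 0.
With identical exporters, set every q_j = q: then 239 − 2q − 2q = 0, i.e. q = 239/4 = 59.75.

59.75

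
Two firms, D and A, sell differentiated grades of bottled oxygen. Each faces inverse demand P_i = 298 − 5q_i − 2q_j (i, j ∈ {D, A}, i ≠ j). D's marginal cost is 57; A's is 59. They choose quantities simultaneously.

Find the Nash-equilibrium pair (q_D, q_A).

Firm D's profit: π = q_D(298 − 5q_D − 2q_A) − 57q_D.
∂π/∂q_D = 241 − 10q_D − 2q_A = 0 ⇒ q_D = 24.1 − 0.2q_A.
Similarly q_A = 23.9 − 0.2q_D.
Solving the two reaction functions simultaneously: (1 − (−0.2)(−0.2))q_D = 24.1 − 0.2·23.9, so 0.96q_D = 19.32 and q_D = 20.125.
Then q_A = 23.9 − 0.2·20.125 = 19.875.

20.125, 19.875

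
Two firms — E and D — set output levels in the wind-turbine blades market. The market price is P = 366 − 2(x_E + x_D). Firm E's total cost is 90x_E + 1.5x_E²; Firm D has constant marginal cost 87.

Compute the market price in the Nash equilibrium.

203.75

Firm E's profit: π = x_E(366 − 2(x_E + x_D)) − 90x_E − 1.5x_E².
∂π/∂x_E = 276 − 7x_E − 2x_D = 0, so x_E = 276/7 − (2/7)x_D.
For D: ∂π/∂x_D = 279 − 4x_D − 2x_E = 0 ⇒ x_D = 69.75 − 0.5x_E.
Plugging x_D into E's best response: x_E = 276/7 − (2/7)(69.75 − 0.5x_E) ⇒ (6/7)x_E = 19.5, so x_E = 22.75.
Then x_D = 69.75 − 0.5·22.75 = 58.375.
Equilibrium price: P = 366 − 2·81.125 = 203.75.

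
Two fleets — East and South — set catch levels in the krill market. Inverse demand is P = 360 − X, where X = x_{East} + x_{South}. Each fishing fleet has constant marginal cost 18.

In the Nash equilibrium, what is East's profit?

12996

Fishing fleet East's profit: π = x_{East}(360 − (x_{East} + x_{South})) − 18x_{East}.
∂π/∂x_{East} = 342 − 2x_{East} − x_{South} = 0, so x_{East} = 171 − 0.5x_{South}.
Setting x_{East} = x_{South} in the reaction function: x_{East} = 171 − 0.5x_{East}, so x_{East} = 171 / 1.5 = 114.
Price P = 360 − 228 = 132.
East's profit: (132 − 18)·114 = 12996.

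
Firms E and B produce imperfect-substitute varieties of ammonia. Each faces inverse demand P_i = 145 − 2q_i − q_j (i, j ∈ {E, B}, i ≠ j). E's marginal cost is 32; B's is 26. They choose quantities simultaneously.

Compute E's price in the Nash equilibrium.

76.4

Firm E's profit: π = q_E(145 − 2q_E − q_B) − 32q_E.
∂π/∂q_E = 113 − 4q_E − q_B = 0 ⇒ q_E = 28.25 − 0.25q_B.
Similarly q_B = 29.75 − 0.25q_E.
Plugging q_B into E's best response: q_E = 28.25 − 0.25(29.75 − 0.25q_E) ⇒ 0.9375q_E = 20.8125, so q_E = 22.2.
Then q_B = 29.75 − 0.25·22.2 = 24.2.
P_E = 145 − 2·22.2 − 24.2 = 76.4.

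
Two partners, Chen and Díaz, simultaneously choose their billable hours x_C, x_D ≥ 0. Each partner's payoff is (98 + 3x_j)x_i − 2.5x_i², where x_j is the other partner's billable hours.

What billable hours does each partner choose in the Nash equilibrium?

49

Chen's payoff is (98 + 3x_D)x_C − 2.5x_C².
∂π/∂x_C = 98 + 3x_D − 5x_C = 0, so x_C = 19.6 + 0.6x_D.
The game is symmetric, so in equilibrium x_D = x_C: the reaction function gives 0.4x_C = 19.6, hence x_C = 49.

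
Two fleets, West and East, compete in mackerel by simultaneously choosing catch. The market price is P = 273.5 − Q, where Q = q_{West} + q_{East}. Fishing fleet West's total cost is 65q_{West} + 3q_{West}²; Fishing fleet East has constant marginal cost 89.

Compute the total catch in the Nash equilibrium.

Fishing fleet West's profit: π = q_{West}(273.5 − (q_{West} + q_{East})) − 65q_{West} − 3q_{West}².
∂π/∂q_{West} = 208.5 − 8q_{West} − q_{East} = 0, so q_{West} = 26.0625 − 0.125q_{East}.
For East: ∂π/∂q_{East} = 184.5 − 2q_{East} − q_{West} = 0 ⇒ q_{East} = 92.25 − 0.5q_{West}.
Substituting the second reaction function into the first: q_{West} = 26.0625 − 0.125(92.25 − 0.5q_{West}), which gives 0.9375q_{West} = 465/32 ⇒ q_{West} = 15.5.
Then q_{East} = 92.25 − 0.5·15.5 = 84.5.
Total catch: 15.5 + 84.5 = 100.

100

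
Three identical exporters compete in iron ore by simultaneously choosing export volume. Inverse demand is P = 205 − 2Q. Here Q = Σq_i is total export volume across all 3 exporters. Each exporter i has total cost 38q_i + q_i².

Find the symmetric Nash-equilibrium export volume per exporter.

16.7

A representative exporter's profit is π_i = q_i(205 − 2Q) − 38q_i − q_i², with Q = q_i + Σ_{j≠i} q_j.
First-order condition: 167 − 6q_i − 2Σ_{j≠i} q_j = 0.
Imposing symmetry (q_j = q for all j) turns Σ_{j≠i} q_j into 2q, so 167 = 10q and q = 16.7.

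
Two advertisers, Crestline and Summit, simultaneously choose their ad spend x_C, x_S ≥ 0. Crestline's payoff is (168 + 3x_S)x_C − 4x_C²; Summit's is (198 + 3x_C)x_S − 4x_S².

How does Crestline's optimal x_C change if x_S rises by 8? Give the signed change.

3

Expanding Crestline's payoff: 168x_C + 3x_Sx_C − 4x_C².
∂π/∂x_C = 168 + 3x_S − 8x_C = 0, so x_C = 21 + 0.375x_S.
The reaction-function slope is 0.375, so an 8-unit rise in x_S moves x_C by 0.375 × 8 = 3. Crestline's best response rises — the actions are strategic complements.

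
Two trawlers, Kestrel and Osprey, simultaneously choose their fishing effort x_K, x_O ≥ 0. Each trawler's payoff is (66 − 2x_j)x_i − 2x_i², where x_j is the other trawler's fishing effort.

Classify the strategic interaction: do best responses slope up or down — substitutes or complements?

Kestrel's payoff is (66 − 2x_O)x_K − 2x_K².
∂π/∂x_K = 66 − 2x_O − 4x_K = 0, so x_K = 16.5 − 0.5x_O.
The best-response slope dx_K/dx_O = −0.5 < 0: the reaction function is downward-sloping, so the choices are strategic substitutes.

strategic substitutes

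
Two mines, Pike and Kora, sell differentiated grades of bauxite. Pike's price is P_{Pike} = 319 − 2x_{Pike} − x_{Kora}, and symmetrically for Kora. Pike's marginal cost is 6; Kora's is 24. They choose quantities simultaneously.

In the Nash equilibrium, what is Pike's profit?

8140.88

Mine Pike's profit: π = x_{Pike}(319 − 2x_{Pike} − x_{Kora}) − 6x_{Pike}.
∂π/∂x_{Pike} = 313 − 4x_{Pike} − x_{Kora} = 0 ⇒ x_{Pike} = 78.25 − 0.25x_{Kora}.
Similarly x_{Kora} = 73.75 − 0.25x_{Pike}.
Plugging x_{Kora} into Pike's best response: x_{Pike} = 78.25 − 0.25(73.75 − 0.25x_{Pike}) ⇒ 0.9375x_{Pike} = 59.8125, so x_{Pike} = 63.8.
Then x_{Kora} = 73.75 − 0.25·63.8 = 57.8.
P_{Pike} = 319 − 2·63.8 − 57.8 = 133.6.
Profit = (133.6 − 6)·63.8 = 8140.88.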